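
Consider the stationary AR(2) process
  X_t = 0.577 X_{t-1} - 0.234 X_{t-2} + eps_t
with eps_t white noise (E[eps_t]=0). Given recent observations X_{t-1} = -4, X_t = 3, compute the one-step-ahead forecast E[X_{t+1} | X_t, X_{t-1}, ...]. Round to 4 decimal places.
E[X_{t+1} \mid \mathcal F_t] = 2.6670

For an AR(p) model X_t = c + sum_i phi_i X_{t-i} + eps_t, the
one-step-ahead conditional mean is
  E[X_{t+1} | X_t, ...] = c + sum_i phi_i X_{t+1-i}.
Substitute known values:
  E[X_{t+1} | ...] = (0.577) * (3) + (-0.234) * (-4)
                   = 2.6670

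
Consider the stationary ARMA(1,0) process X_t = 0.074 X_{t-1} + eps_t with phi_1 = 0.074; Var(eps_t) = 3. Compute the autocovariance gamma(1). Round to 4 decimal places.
\gamma(1) = 0.2232

Multiply the model equation by X_{t-k} and take expectations. With theta_0 = psi_0 = 1 and psi_j the MA(infinity) weights, this gives
  gamma(k) - sum_i phi_i gamma(k-i) = c_k,
  c_k = sigma^2 * sum_{j=k..q} theta_j psi_{j-k}   (c_k = 0 for k > q),
using gamma(-m) = gamma(m).
Pure AR (q = 0): c_0 = sigma^2 = 3, c_k = 0 for k >= 1.
Equations for k = 0 and k = 1 (AR order 1):
  gamma(0) = phi_1 gamma(1) + c_0
  gamma(1) = phi_1 gamma(0) + c_1
Substituting the second into the first: gamma(0) (1 - phi_1^2) = c_0 + phi_1 c_1, so
  gamma(0) = c_0 / (1 - phi_1^2) = 3 / (1 - (0.074)^2) = 3 / 0.994524 = 3.016518.
  gamma(1) = phi_1 gamma(0) = (0.074)(3.016518) = 0.223222.
Therefore gamma(1) = 0.2232 (to 4 decimal places).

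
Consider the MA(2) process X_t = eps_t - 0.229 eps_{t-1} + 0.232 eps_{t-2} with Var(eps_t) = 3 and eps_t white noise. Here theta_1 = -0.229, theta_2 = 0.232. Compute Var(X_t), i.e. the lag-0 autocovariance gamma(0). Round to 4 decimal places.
\gamma(0) = 3.3188

For an MA(q) process X_t = eps_t + sum_i theta_i eps_{t-i} with
Var(eps_t) = sigma^2, the variance is
  gamma(0) = sigma^2 * (1 + sum_i theta_i^2).
  sum_i theta_i^2 = (-0.229)^2 + (0.232)^2 = 0.052441 + 0.053824 = 0.106265.
  gamma(0) = 3 * (1 + 0.106265) = 3 * 1.106265 = 3.318795, which rounds to 3.3188.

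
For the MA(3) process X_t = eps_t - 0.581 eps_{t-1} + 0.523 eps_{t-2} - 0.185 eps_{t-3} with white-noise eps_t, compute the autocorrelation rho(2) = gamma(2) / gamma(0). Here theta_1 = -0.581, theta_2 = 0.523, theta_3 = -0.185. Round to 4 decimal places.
\rho(2) = 0.3832

For an MA(q) process with theta_0 = 1, the autocovariance is
  gamma(k) = sigma^2 * sum_{i=0..q-k} theta_i * theta_{i+k},
and rho(k) = gamma(k) / gamma(0). Sigma^2 cancels.
  numerator   = (1)*(0.523) + (-0.581)*(-0.185) = 0.630485.
  denominator = (1)^2 + (-0.581)^2 + (0.523)^2 + (-0.185)^2 = 1.645315.
  rho(2) = 0.630485 / 1.645315 = 0.3832.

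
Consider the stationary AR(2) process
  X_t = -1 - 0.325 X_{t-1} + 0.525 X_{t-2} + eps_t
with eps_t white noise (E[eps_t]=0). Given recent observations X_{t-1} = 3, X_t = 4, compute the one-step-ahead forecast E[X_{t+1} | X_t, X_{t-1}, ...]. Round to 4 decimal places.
E[X_{t+1} \mid \mathcal F_t] = -0.7250

For an AR(p) model X_t = c + sum_i phi_i X_{t-i} + eps_t, the
one-step-ahead conditional mean is
  E[X_{t+1} | X_t, ...] = c + sum_i phi_i X_{t+1-i}.
Substitute known values:
  E[X_{t+1} | ...] = -1 + (-0.325) * (4) + (0.525) * (3)
                   = -0.7250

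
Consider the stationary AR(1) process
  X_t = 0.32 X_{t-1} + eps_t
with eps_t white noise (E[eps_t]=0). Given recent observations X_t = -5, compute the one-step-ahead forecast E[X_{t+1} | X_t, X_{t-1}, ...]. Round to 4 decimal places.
E[X_{t+1} \mid \mathcal F_t] = -1.6000

For an AR(p) model X_t = c + sum_i phi_i X_{t-i} + eps_t, the
one-step-ahead conditional mean is
  E[X_{t+1} | X_t, ...] = c + sum_i phi_i X_{t+1-i}.
Substitute known values:
  E[X_{t+1} | ...] = (0.32) * (-5)
                   = -1.6000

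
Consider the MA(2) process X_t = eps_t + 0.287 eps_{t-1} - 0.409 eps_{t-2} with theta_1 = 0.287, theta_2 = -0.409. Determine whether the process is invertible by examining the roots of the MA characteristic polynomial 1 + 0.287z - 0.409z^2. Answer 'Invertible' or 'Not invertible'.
\text{Invertible}

The MA(q) characteristic polynomial is P(z) = 1 + 0.287z - 0.409z^2.
Invertibility requires all roots to lie outside the unit circle, i.e. |z| > 1 for every root.
Set 1 + (0.287) z + (-0.409) z^2 = 0, i.e. a z^2 + b z + c = 0 with a = -0.409, b = 0.287, c = 1.
Discriminant D = b^2 - 4ac = (0.287)^2 - 4*(-0.409)*1 = 0.082369 - (-1.636) = 1.718369.
D >= 0, so the roots are real: z = (-b +/- sqrt(D)) / (2a) = (-0.287 +/- 1.310866) / (-0.818).
  z_1 = (-0.287 + 1.310866) / (-0.818) = -1.2517,   |z_1| = 1.2517.
  z_2 = (-0.287 - 1.310866) / (-0.818) = 1.9534,   |z_2| = 1.9534.
Moduli of all roots: 1.2517, 1.9534.
All moduli strictly greater than 1? Yes.
Verdict: Invertible.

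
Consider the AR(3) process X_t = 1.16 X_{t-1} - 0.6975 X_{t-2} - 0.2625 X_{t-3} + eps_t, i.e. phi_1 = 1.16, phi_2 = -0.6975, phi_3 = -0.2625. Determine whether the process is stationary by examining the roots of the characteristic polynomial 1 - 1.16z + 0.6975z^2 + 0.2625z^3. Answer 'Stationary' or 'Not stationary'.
\text{Not stationary}

The AR(p) characteristic polynomial is P(z) = 1 - 1.16z + 0.6975z^2 + 0.2625z^3.
Stationarity requires all roots to lie outside the unit circle, i.e. |z| > 1 for every root.
Degree 3: look for a simple real root z0 first, then factor out (1 - z/z0) and solve the remaining quadratic.
Testing z0 = -4: P(-4) = 1 + (-1.16)(-4) + (0.6975)(-4)^2 + (0.2625)(-4)^3
  = 1 + (4.64) + (11.16) + (-16.8) = 0.  So z_0 = -4 is a root, |z_0| = 4.
Divide out the factor (1 + 0.25 z) = (1 - z/z0) (since 1/z0 = -0.25):
  P(z) = (1 + 0.25 z)(1 + (-1.41) z + (1.05) z^2)
  [check: z-coef -1.41 - (-0.25) = -1.16; z^2-coef 1.05 - (-0.25)(-1.41) = 0.6975; z^3-coef -(-0.25)(1.05) = 0.2625.]
Remaining roots from the quadratic factor 1 + (-1.41) z + (1.05) z^2:
  Set 1 + (-1.41) z + (1.05) z^2 = 0, i.e. a z^2 + b z + c = 0 with a = 1.05, b = -1.41, c = 1.
  Discriminant D = b^2 - 4ac = (-1.41)^2 - 4*(1.05)*1 = 1.9881 - (4.2) = -2.2119.
  D < 0, so the roots are the complex-conjugate pair z = (-b +/- i sqrt(-D)) / (2a) = 0.6714 +/- 0.7082i.
  For a conjugate pair |z|^2 = z * conj(z) = (product of roots) = c/a = 1/(1.05) = 0.952381, so |z| = sqrt(0.952381) = 0.9759 for both roots.
Moduli of all roots: 4.0000, 0.9759, 0.9759.
All moduli strictly greater than 1? No.
Verdict: Not stationary.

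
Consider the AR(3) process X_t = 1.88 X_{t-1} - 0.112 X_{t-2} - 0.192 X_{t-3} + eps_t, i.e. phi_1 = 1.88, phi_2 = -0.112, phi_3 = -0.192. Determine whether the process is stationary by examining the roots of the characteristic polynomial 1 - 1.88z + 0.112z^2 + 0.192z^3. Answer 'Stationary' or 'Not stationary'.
\text{Not stationary}

The AR(p) characteristic polynomial is P(z) = 1 - 1.88z + 0.112z^2 + 0.192z^3.
Stationarity requires all roots to lie outside the unit circle, i.e. |z| > 1 for every root.
Degree 3: look for a simple real root z0 first, then factor out (1 - z/z0) and solve the remaining quadratic.
Testing z0 = 2.5: P(2.5) = 1 + (-1.88)(2.5) + (0.112)(2.5)^2 + (0.192)(2.5)^3
  = 1 + (-4.7) + (0.7) + (3) = 0.  So z_0 = 2.5 is a root, |z_0| = 2.5.
Divide out the factor (1 - 0.4 z) = (1 - z/z0) (since 1/z0 = 0.4):
  P(z) = (1 - 0.4 z)(1 + (-1.48) z + (-0.48) z^2)
  [check: z-coef -1.48 - (0.4) = -1.88; z^2-coef -0.48 - (0.4)(-1.48) = 0.112; z^3-coef -(0.4)(-0.48) = 0.192.]
Remaining roots from the quadratic factor 1 + (-1.48) z + (-0.48) z^2:
  Set 1 + (-1.48) z + (-0.48) z^2 = 0, i.e. a z^2 + b z + c = 0 with a = -0.48, b = -1.48, c = 1.
  Discriminant D = b^2 - 4ac = (-1.48)^2 - 4*(-0.48)*1 = 2.1904 - (-1.92) = 4.1104.
  D >= 0, so the roots are real: z = (-b +/- sqrt(D)) / (2a) = (1.48 +/- 2.027412) / (-0.96).
    z_1 = (1.48 + 2.027412) / (-0.96) = -3.6536,   |z_1| = 3.6536.
    z_2 = (1.48 - 2.027412) / (-0.96) = 0.5702,   |z_2| = 0.5702.
Moduli of all roots: 2.5000, 3.6536, 0.5702.
All moduli strictly greater than 1? No.
Verdict: Not stationary.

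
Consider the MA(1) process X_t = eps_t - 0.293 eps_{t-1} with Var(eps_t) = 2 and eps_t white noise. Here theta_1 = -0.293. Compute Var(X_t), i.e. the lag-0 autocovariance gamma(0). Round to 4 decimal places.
\gamma(0) = 2.1717

For an MA(q) process X_t = eps_t + sum_i theta_i eps_{t-i} with
Var(eps_t) = sigma^2, the variance is
  gamma(0) = sigma^2 * (1 + sum_i theta_i^2).
  sum_i theta_i^2 = (-0.293)^2 = 0.085849.
  gamma(0) = 2 * (1 + 0.085849) = 2 * 1.085849 = 2.171698, which rounds to 2.1717.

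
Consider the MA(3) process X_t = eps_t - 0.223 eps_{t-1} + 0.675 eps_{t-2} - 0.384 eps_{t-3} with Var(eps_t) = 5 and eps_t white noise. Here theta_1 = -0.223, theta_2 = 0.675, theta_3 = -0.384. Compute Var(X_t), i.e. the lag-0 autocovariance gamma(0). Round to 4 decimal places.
\gamma(0) = 8.2641

For an MA(q) process X_t = eps_t + sum_i theta_i eps_{t-i} with
Var(eps_t) = sigma^2, the variance is
  gamma(0) = sigma^2 * (1 + sum_i theta_i^2).
  sum_i theta_i^2 = (-0.223)^2 + (0.675)^2 + (-0.384)^2 = 0.049729 + 0.455625 + 0.147456 = 0.65281.
  gamma(0) = 5 * (1 + 0.65281) = 5 * 1.65281 = 8.26405, which rounds to 8.2641.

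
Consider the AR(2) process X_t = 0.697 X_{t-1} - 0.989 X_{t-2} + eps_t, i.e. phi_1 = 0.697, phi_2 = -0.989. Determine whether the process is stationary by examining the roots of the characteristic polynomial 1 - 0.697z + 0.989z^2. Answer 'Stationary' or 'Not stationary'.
\text{Stationary}

The AR(p) characteristic polynomial is P(z) = 1 - 0.697z + 0.989z^2.
Stationarity requires all roots to lie outside the unit circle, i.e. |z| > 1 for every root.
Set 1 + (-0.697) z + (0.989) z^2 = 0, i.e. a z^2 + b z + c = 0 with a = 0.989, b = -0.697, c = 1.
Discriminant D = b^2 - 4ac = (-0.697)^2 - 4*(0.989)*1 = 0.485809 - (3.956) = -3.470191.
D < 0, so the roots are the complex-conjugate pair z = (-b +/- i sqrt(-D)) / (2a) = 0.3524 +/- 0.9418i.
For a conjugate pair |z|^2 = z * conj(z) = (product of roots) = c/a = 1/(0.989) = 1.011122, so |z| = sqrt(1.011122) = 1.0055 for both roots.
Moduli of all roots: 1.0055, 1.0055.
All moduli strictly greater than 1? Yes.
Verdict: Stationary.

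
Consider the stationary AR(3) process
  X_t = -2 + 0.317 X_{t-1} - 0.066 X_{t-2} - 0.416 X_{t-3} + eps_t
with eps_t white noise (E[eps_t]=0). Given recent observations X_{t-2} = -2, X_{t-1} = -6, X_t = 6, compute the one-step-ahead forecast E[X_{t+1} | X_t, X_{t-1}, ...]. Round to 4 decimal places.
E[X_{t+1} \mid \mathcal F_t] = 1.1300

For an AR(p) model X_t = c + sum_i phi_i X_{t-i} + eps_t, the
one-step-ahead conditional mean is
  E[X_{t+1} | X_t, ...] = c + sum_i phi_i X_{t+1-i}.
Substitute known values:
  E[X_{t+1} | ...] = -2 + (0.317) * (6) + (-0.066) * (-6) + (-0.416) * (-2)
                   = 1.1300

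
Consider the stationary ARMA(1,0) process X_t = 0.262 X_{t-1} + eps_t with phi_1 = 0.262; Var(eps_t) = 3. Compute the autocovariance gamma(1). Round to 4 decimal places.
\gamma(1) = 0.8439

Multiply the model equation by X_{t-k} and take expectations. With theta_0 = psi_0 = 1 and psi_j the MA(infinity) weights, this gives
  gamma(k) - sum_i phi_i gamma(k-i) = c_k,
  c_k = sigma^2 * sum_{j=k..q} theta_j psi_{j-k}   (c_k = 0 for k > q),
using gamma(-m) = gamma(m).
Pure AR (q = 0): c_0 = sigma^2 = 3, c_k = 0 for k >= 1.
Equations for k = 0 and k = 1 (AR order 1):
  gamma(0) = phi_1 gamma(1) + c_0
  gamma(1) = phi_1 gamma(0) + c_1
Substituting the second into the first: gamma(0) (1 - phi_1^2) = c_0 + phi_1 c_1, so
  gamma(0) = c_0 / (1 - phi_1^2) = 3 / (1 - (0.262)^2) = 3 / 0.931356 = 3.22111.
  gamma(1) = phi_1 gamma(0) = (0.262)(3.22111) = 0.843931.
Therefore gamma(1) = 0.8439 (to 4 decimal places).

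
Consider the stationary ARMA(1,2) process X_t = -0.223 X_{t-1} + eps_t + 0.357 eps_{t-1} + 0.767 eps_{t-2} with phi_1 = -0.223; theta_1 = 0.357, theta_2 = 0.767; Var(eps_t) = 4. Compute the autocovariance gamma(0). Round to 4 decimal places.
\gamma(0) = 6.3589

Multiply the model equation by X_{t-k} and take expectations. With theta_0 = psi_0 = 1 and psi_j the MA(infinity) weights, this gives
  gamma(k) - sum_i phi_i gamma(k-i) = c_k,
  c_k = sigma^2 * sum_{j=k..q} theta_j psi_{j-k}   (c_k = 0 for k > q),
using gamma(-m) = gamma(m).
psi-weights needed (psi_j = theta_j + sum_i phi_i psi_{j-i}):
  psi_1 = theta_1 + phi_1 = 0.357 + (-0.223) = 0.134
  psi_2 = theta_2 + phi_1 psi_1 = 0.767 + (-0.223)(0.134) = 0.737118
Right-hand sides:
  c_0 = sigma^2 (1 + theta_1 psi_1 + theta_2 psi_2) = 4 * (1 + (0.357)(0.134) + (0.767)(0.737118)) = 4 * 1.613208 = 6.45283
  c_1 = sigma^2 (theta_1 + theta_2 psi_1) = 4 * (0.357 + (0.767)(0.134)) = 1.839112
  c_2 = sigma^2 theta_2 = 4 * (0.767) = 3.068
Equations for k = 0 and k = 1 (AR order 1):
  gamma(0) = phi_1 gamma(1) + c_0
  gamma(1) = phi_1 gamma(0) + c_1
Substituting the second into the first: gamma(0) (1 - phi_1^2) = c_0 + phi_1 c_1, so
  gamma(0) = (c_0 + phi_1 c_1) / (1 - phi_1^2) = (6.45283 + (-0.223)(1.839112)) / (1 - (-0.223)^2) = 6.042708 / 0.950271 = 6.358931.
Therefore gamma(0) = 6.3589 (to 4 decimal places).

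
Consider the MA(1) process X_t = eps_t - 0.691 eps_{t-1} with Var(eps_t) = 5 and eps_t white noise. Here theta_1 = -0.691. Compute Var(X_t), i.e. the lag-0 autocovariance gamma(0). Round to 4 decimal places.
\gamma(0) = 7.3874

For an MA(q) process X_t = eps_t + sum_i theta_i eps_{t-i} with
Var(eps_t) = sigma^2, the variance is
  gamma(0) = sigma^2 * (1 + sum_i theta_i^2).
  sum_i theta_i^2 = (-0.691)^2 = 0.477481.
  gamma(0) = 5 * (1 + 0.477481) = 5 * 1.477481 = 7.387405, which rounds to 7.3874.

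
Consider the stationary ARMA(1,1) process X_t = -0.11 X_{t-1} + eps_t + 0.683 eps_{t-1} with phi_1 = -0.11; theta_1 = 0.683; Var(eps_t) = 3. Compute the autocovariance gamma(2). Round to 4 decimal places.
\gamma(2) = -0.1770

Multiply the model equation by X_{t-k} and take expectations. With theta_0 = psi_0 = 1 and psi_j the MA(infinity) weights, this gives
  gamma(k) - sum_i phi_i gamma(k-i) = c_k,
  c_k = sigma^2 * sum_{j=k..q} theta_j psi_{j-k}   (c_k = 0 for k > q),
using gamma(-m) = gamma(m).
psi-weights needed (psi_j = theta_j + sum_i phi_i psi_{j-i}):
  psi_1 = theta_1 + phi_1 = 0.683 + (-0.11) = 0.573
Right-hand sides:
  c_0 = sigma^2 (1 + theta_1 psi_1) = 3 * (1 + (0.683)(0.573)) = 3 * 1.391359 = 4.174077
  c_1 = sigma^2 theta_1 = 3 * (0.683) = 2.049
  c_2 = 0
Equations for k = 0 and k = 1 (AR order 1):
  gamma(0) = phi_1 gamma(1) + c_0
  gamma(1) = phi_1 gamma(0) + c_1
Substituting the second into the first: gamma(0) (1 - phi_1^2) = c_0 + phi_1 c_1, so
  gamma(0) = (c_0 + phi_1 c_1) / (1 - phi_1^2) = (4.174077 + (-0.11)(2.049)) / (1 - (-0.11)^2) = 3.948687 / 0.9879 = 3.997051.
  gamma(1) = phi_1 gamma(0) + c_1 = (-0.11)(3.997051) + (2.049) = 1.609324.
For k = 2 (> q): gamma(2) = phi_1 gamma(1) = (-0.11)(1.609324) = -0.177026.
Therefore gamma(2) = -0.1770 (to 4 decimal places).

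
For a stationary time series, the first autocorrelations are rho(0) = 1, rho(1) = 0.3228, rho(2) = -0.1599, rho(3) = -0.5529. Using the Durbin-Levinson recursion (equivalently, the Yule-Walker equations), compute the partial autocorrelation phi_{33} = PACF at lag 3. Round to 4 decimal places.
\phi_{33} = -0.4779

The PACF at lag k is phi_{kk}, the last component of the solution
to the Yule-Walker system G_k phi = r_k where
  (G_k)_{ij} = rho(|i - j|), (r_k)_i = rho(i), i,j = 1..k.
Equivalently, Durbin-Levinson gives phi_{kk} iteratively:
  phi_{11} = rho(1)
  phi_{kk} = [rho(k) - sum_{j=1..k-1} phi_{k-1,j} rho(k-j)]
            / [1 - sum_{j=1..k-1} phi_{k-1,j} rho(j)],
  phi_{k,j} = phi_{k-1,j} - phi_{kk} phi_{k-1,k-j},  j = 1..k-1.
Step k = 1:
  phi_11 = rho(1) = 0.3228.
Step k = 2:
  phi_22 = [rho(2) - phi_11 rho(1)] / [1 - phi_11 rho(1)] = [-0.1599 - (0.3228)(0.3228)] / [1 - (0.3228)(0.3228)]
         = -0.26409984 / 0.89580016 = -0.29482.
  Update: phi_21 = phi_11 - phi_22 phi_11 = 0.3228 - (-0.29482)(0.3228) = 0.417968.
Step k = 3:
  phi_33 = [rho(3) - phi_21 rho(2) - phi_22 rho(1)] / [1 - phi_21 rho(1) - phi_22 rho(2)]
    numerator   = -0.5529 - (0.417968)(-0.1599) - (-0.29482)(0.3228) = -0.39089902
    denominator = 1 - (0.417968)(0.3228) - (-0.29482)(-0.1599) = 0.81793823
  phi_33 = -0.39089902 / 0.81793823 = -0.4779.
Therefore phi_{33} = -0.4779.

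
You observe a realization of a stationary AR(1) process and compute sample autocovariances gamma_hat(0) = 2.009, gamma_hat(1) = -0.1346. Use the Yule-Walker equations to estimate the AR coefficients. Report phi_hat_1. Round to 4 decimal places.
\hat\phi_{1} = -0.0670

The Yule-Walker equations for an AR(p) process read, in matrix form,
  Gamma_p phi = r_p,   with   (Gamma_p)_{ij} = gamma(|i - j|),
                       (r_p)_i = gamma(i),   i,j = 1..p.
Substitute the sample gammas (Toeplitz matrix and right-hand side of size 1):
  Gamma_p = [[2.009]]
  r_p     = [-0.1346]
With p = 1 this is the single equation gamma(0) phi_1 = gamma(1):
  phi_hat_1 = gamma(1) / gamma(0) = -0.1346 / 2.009 = -0.0670.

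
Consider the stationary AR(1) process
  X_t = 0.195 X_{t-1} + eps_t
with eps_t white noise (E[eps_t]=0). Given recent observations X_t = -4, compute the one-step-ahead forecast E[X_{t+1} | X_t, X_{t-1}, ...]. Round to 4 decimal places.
E[X_{t+1} \mid \mathcal F_t] = -0.7800

For an AR(p) model X_t = c + sum_i phi_i X_{t-i} + eps_t, the
one-step-ahead conditional mean is
  E[X_{t+1} | X_t, ...] = c + sum_i phi_i X_{t+1-i}.
Substitute known values:
  E[X_{t+1} | ...] = (0.195) * (-4)
                   = -0.7800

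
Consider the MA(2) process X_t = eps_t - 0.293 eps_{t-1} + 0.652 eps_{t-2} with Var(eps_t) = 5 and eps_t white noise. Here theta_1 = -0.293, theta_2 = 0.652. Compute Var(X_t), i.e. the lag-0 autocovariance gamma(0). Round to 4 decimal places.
\gamma(0) = 7.5548

For an MA(q) process X_t = eps_t + sum_i theta_i eps_{t-i} with
Var(eps_t) = sigma^2, the variance is
  gamma(0) = sigma^2 * (1 + sum_i theta_i^2).
  sum_i theta_i^2 = (-0.293)^2 + (0.652)^2 = 0.085849 + 0.425104 = 0.510953.
  gamma(0) = 5 * (1 + 0.510953) = 5 * 1.510953 = 7.554765, which rounds to 7.5548.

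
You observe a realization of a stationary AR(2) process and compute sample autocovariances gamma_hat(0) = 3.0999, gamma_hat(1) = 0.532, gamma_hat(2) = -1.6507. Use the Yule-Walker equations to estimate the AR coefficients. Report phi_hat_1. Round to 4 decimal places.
\hat\phi_{1} = 0.2710

The Yule-Walker equations for an AR(p) process read, in matrix form,
  Gamma_p phi = r_p,   with   (Gamma_p)_{ij} = gamma(|i - j|),
                       (r_p)_i = gamma(i),   i,j = 1..p.
Substitute the sample gammas (Toeplitz matrix and right-hand side of size 2):
  Gamma_p = [[3.0999, 0.532], [0.532, 3.0999]]
  r_p     = [0.532, -1.6507]
Written out:
  3.0999 phi_1 + 0.532 phi_2 = 0.532
  0.532 phi_1 + 3.0999 phi_2 = -1.6507
Solve by Cramer's rule:
  det = gamma(0)^2 - gamma(1)^2 = (3.0999)^2 - (0.532)^2 = 9.60938001 - 0.283024 = 9.32635601
  phi_hat_1 = [gamma(1) gamma(0) - gamma(1) gamma(2)] / det = [(0.532)(3.0999) - (0.532)(-1.6507)] / 9.32635601 = 2.5273192 / 9.32635601 = 0.271
  phi_hat_2 = [gamma(0) gamma(2) - gamma(1)^2] / det = [(3.0999)(-1.6507) - (0.532)^2] / 9.32635601 = -5.40002893 / 9.32635601 = -0.579
So phi_hat = [0.2710, -0.5790].
Therefore phi_hat_1 = 0.2710.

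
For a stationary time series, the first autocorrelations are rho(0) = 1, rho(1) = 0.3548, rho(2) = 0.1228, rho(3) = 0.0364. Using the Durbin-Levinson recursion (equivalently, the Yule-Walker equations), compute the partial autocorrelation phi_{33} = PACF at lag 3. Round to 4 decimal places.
\phi_{33} = -0.0069

The PACF at lag k is phi_{kk}, the last component of the solution
to the Yule-Walker system G_k phi = r_k where
  (G_k)_{ij} = rho(|i - j|), (r_k)_i = rho(i), i,j = 1..k.
Equivalently, Durbin-Levinson gives phi_{kk} iteratively:
  phi_{11} = rho(1)
  phi_{kk} = [rho(k) - sum_{j=1..k-1} phi_{k-1,j} rho(k-j)]
            / [1 - sum_{j=1..k-1} phi_{k-1,j} rho(j)],
  phi_{k,j} = phi_{k-1,j} - phi_{kk} phi_{k-1,k-j},  j = 1..k-1.
Step k = 1:
  phi_11 = rho(1) = 0.3548.
Step k = 2:
  phi_22 = [rho(2) - phi_11 rho(1)] / [1 - phi_11 rho(1)] = [0.1228 - (0.3548)(0.3548)] / [1 - (0.3548)(0.3548)]
         = -0.00308304 / 0.87411696 = -0.003527.
  Update: phi_21 = phi_11 - phi_22 phi_11 = 0.3548 - (-0.003527)(0.3548) = 0.356051.
Step k = 3:
  phi_33 = [rho(3) - phi_21 rho(2) - phi_22 rho(1)] / [1 - phi_21 rho(1) - phi_22 rho(2)]
    numerator   = 0.0364 - (0.356051)(0.1228) - (-0.003527)(0.3548) = -0.00607172
    denominator = 1 - (0.356051)(0.3548) - (-0.003527)(0.1228) = 0.87410609
  phi_33 = -0.00607172 / 0.87410609 = -0.0069.
Therefore phi_{33} = -0.0069.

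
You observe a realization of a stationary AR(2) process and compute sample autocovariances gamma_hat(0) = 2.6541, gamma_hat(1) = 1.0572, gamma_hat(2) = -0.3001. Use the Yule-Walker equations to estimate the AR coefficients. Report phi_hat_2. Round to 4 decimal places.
\hat\phi_{2} = -0.3230

The Yule-Walker equations for an AR(p) process read, in matrix form,
  Gamma_p phi = r_p,   with   (Gamma_p)_{ij} = gamma(|i - j|),
                       (r_p)_i = gamma(i),   i,j = 1..p.
Substitute the sample gammas (Toeplitz matrix and right-hand side of size 2):
  Gamma_p = [[2.6541, 1.0572], [1.0572, 2.6541]]
  r_p     = [1.0572, -0.3001]
Written out:
  2.6541 phi_1 + 1.0572 phi_2 = 1.0572
  1.0572 phi_1 + 2.6541 phi_2 = -0.3001
Solve by Cramer's rule:
  det = gamma(0)^2 - gamma(1)^2 = (2.6541)^2 - (1.0572)^2 = 7.04424681 - 1.11767184 = 5.92657497
  phi_hat_1 = [gamma(1) gamma(0) - gamma(1) gamma(2)] / det = [(1.0572)(2.6541) - (1.0572)(-0.3001)] / 5.92657497 = 3.12318024 / 5.92657497 = 0.527
  phi_hat_2 = [gamma(0) gamma(2) - gamma(1)^2] / det = [(2.6541)(-0.3001) - (1.0572)^2] / 5.92657497 = -1.91416725 / 5.92657497 = -0.323
So phi_hat = [0.5270, -0.3230].
Therefore phi_hat_2 = -0.3230.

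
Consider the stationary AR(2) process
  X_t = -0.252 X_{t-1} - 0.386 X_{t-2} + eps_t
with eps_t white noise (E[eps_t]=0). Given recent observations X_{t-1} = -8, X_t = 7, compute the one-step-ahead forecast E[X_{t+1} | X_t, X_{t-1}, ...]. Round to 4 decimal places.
E[X_{t+1} \mid \mathcal F_t] = 1.3240

For an AR(p) model X_t = c + sum_i phi_i X_{t-i} + eps_t, the
one-step-ahead conditional mean is
  E[X_{t+1} | X_t, ...] = c + sum_i phi_i X_{t+1-i}.
Substitute known values:
  E[X_{t+1} | ...] = (-0.252) * (7) + (-0.386) * (-8)
                   = 1.3240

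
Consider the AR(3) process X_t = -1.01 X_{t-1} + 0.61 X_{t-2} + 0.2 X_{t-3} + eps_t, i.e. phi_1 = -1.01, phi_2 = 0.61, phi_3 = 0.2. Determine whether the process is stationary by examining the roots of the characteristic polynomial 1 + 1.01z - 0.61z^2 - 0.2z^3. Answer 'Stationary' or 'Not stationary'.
\text{Not stationary}

The AR(p) characteristic polynomial is P(z) = 1 + 1.01z - 0.61z^2 - 0.2z^3.
Stationarity requires all roots to lie outside the unit circle, i.e. |z| > 1 for every root.
Degree 3: look for a simple real root z0 first, then factor out (1 - z/z0) and solve the remaining quadratic.
Testing z0 = -4: P(-4) = 1 + (1.01)(-4) + (-0.61)(-4)^2 + (-0.2)(-4)^3
  = 1 + (-4.04) + (-9.76) + (12.8) = 0.  So z_0 = -4 is a root, |z_0| = 4.
Divide out the factor (1 + 0.25 z) = (1 - z/z0) (since 1/z0 = -0.25):
  P(z) = (1 + 0.25 z)(1 + (0.76) z + (-0.8) z^2)
  [check: z-coef 0.76 - (-0.25) = 1.01; z^2-coef -0.8 - (-0.25)(0.76) = -0.61; z^3-coef -(-0.25)(-0.8) = -0.2.]
Remaining roots from the quadratic factor 1 + (0.76) z + (-0.8) z^2:
  Set 1 + (0.76) z + (-0.8) z^2 = 0, i.e. a z^2 + b z + c = 0 with a = -0.8, b = 0.76, c = 1.
  Discriminant D = b^2 - 4ac = (0.76)^2 - 4*(-0.8)*1 = 0.5776 - (-3.2) = 3.7776.
  D >= 0, so the roots are real: z = (-b +/- sqrt(D)) / (2a) = (-0.76 +/- 1.943605) / (-1.6).
    z_1 = (-0.76 + 1.943605) / (-1.6) = -0.7398,   |z_1| = 0.7398.
    z_2 = (-0.76 - 1.943605) / (-1.6) = 1.6898,   |z_2| = 1.6898.
Moduli of all roots: 4.0000, 0.7398, 1.6898.
All moduli strictly greater than 1? No.
Verdict: Not stationary.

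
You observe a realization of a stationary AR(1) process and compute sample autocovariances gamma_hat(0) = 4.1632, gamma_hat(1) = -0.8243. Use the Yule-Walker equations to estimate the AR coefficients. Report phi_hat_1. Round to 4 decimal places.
\hat\phi_{1} = -0.1980

The Yule-Walker equations for an AR(p) process read, in matrix form,
  Gamma_p phi = r_p,   with   (Gamma_p)_{ij} = gamma(|i - j|),
                       (r_p)_i = gamma(i),   i,j = 1..p.
Substitute the sample gammas (Toeplitz matrix and right-hand side of size 1):
  Gamma_p = [[4.1632]]
  r_p     = [-0.8243]
With p = 1 this is the single equation gamma(0) phi_1 = gamma(1):
  phi_hat_1 = gamma(1) / gamma(0) = -0.8243 / 4.1632 = -0.1980.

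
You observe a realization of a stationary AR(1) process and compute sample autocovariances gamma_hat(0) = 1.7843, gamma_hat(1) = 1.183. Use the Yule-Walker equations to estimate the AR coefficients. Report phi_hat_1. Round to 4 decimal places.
\hat\phi_{1} = 0.6630

The Yule-Walker equations for an AR(p) process read, in matrix form,
  Gamma_p phi = r_p,   with   (Gamma_p)_{ij} = gamma(|i - j|),
                       (r_p)_i = gamma(i),   i,j = 1..p.
Substitute the sample gammas (Toeplitz matrix and right-hand side of size 1):
  Gamma_p = [[1.7843]]
  r_p     = [1.183]
With p = 1 this is the single equation gamma(0) phi_1 = gamma(1):
  phi_hat_1 = gamma(1) / gamma(0) = 1.183 / 1.7843 = 0.6630.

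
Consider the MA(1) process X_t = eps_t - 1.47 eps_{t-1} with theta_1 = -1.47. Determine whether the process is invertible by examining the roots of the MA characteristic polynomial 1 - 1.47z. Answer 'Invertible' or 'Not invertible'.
\text{Not invertible}

The MA(q) characteristic polynomial is P(z) = 1 - 1.47z.
Invertibility requires all roots to lie outside the unit circle, i.e. |z| > 1 for every root.
This is linear in z: 1 + (-1.47) z = 0  =>  z = -1/(-1.47) = 0.680272,  |z| = 0.680272.
Moduli of all roots: 0.6803.
All moduli strictly greater than 1? No.
Verdict: Not invertible.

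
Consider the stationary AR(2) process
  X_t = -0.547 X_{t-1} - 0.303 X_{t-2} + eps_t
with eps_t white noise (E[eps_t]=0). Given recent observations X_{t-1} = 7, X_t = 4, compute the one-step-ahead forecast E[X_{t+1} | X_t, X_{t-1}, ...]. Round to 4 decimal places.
E[X_{t+1} \mid \mathcal F_t] = -4.3090

For an AR(p) model X_t = c + sum_i phi_i X_{t-i} + eps_t, the
one-step-ahead conditional mean is
  E[X_{t+1} | X_t, ...] = c + sum_i phi_i X_{t+1-i}.
Substitute known values:
  E[X_{t+1} | ...] = (-0.547) * (4) + (-0.303) * (7)
                   = -4.3090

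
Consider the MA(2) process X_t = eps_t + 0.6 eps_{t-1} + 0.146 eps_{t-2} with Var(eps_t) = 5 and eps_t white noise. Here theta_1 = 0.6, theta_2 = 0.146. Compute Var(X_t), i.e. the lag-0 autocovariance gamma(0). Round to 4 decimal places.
\gamma(0) = 6.9066

For an MA(q) process X_t = eps_t + sum_i theta_i eps_{t-i} with
Var(eps_t) = sigma^2, the variance is
  gamma(0) = sigma^2 * (1 + sum_i theta_i^2).
  sum_i theta_i^2 = (0.6)^2 + (0.146)^2 = 0.36 + 0.021316 = 0.381316.
  gamma(0) = 5 * (1 + 0.381316) = 5 * 1.381316 = 6.90658, which rounds to 6.9066.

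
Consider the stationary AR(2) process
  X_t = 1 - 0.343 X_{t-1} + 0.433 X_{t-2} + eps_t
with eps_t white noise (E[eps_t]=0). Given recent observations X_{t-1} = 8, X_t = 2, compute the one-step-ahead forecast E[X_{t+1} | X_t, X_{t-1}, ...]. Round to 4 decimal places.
E[X_{t+1} \mid \mathcal F_t] = 3.7780

For an AR(p) model X_t = c + sum_i phi_i X_{t-i} + eps_t, the
one-step-ahead conditional mean is
  E[X_{t+1} | X_t, ...] = c + sum_i phi_i X_{t+1-i}.
Substitute known values:
  E[X_{t+1} | ...] = 1 + (-0.343) * (2) + (0.433) * (8)
                   = 3.7780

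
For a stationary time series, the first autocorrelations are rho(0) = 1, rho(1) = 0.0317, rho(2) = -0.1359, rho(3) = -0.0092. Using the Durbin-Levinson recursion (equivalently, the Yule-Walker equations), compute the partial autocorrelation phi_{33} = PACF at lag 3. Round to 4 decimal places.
\phi_{33} = 0.0000

The PACF at lag k is phi_{kk}, the last component of the solution
to the Yule-Walker system G_k phi = r_k where
  (G_k)_{ij} = rho(|i - j|), (r_k)_i = rho(i), i,j = 1..k.
Equivalently, Durbin-Levinson gives phi_{kk} iteratively:
  phi_{11} = rho(1)
  phi_{kk} = [rho(k) - sum_{j=1..k-1} phi_{k-1,j} rho(k-j)]
            / [1 - sum_{j=1..k-1} phi_{k-1,j} rho(j)],
  phi_{k,j} = phi_{k-1,j} - phi_{kk} phi_{k-1,k-j},  j = 1..k-1.
Step k = 1:
  phi_11 = rho(1) = 0.0317.
Step k = 2:
  phi_22 = [rho(2) - phi_11 rho(1)] / [1 - phi_11 rho(1)] = [-0.1359 - (0.0317)(0.0317)] / [1 - (0.0317)(0.0317)]
         = -0.13690489 / 0.99899511 = -0.137043.
  Update: phi_21 = phi_11 - phi_22 phi_11 = 0.0317 - (-0.137043)(0.0317) = 0.036044.
Step k = 3:
  phi_33 = [rho(3) - phi_21 rho(2) - phi_22 rho(1)] / [1 - phi_21 rho(1) - phi_22 rho(2)]
    numerator   = -0.0092 - (0.036044)(-0.1359) - (-0.137043)(0.0317) = 0.00004266
    denominator = 1 - (0.036044)(0.0317) - (-0.137043)(-0.1359) = 0.98023331
  phi_33 = 0.00004266 / 0.98023331 = 0.
Therefore phi_{33} = 0.0000.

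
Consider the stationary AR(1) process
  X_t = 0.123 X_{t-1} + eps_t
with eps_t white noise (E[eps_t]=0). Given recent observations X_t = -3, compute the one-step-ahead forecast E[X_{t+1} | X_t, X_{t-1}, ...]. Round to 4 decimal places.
E[X_{t+1} \mid \mathcal F_t] = -0.3690

For an AR(p) model X_t = c + sum_i phi_i X_{t-i} + eps_t, the
one-step-ahead conditional mean is
  E[X_{t+1} | X_t, ...] = c + sum_i phi_i X_{t+1-i}.
Substitute known values:
  E[X_{t+1} | ...] = (0.123) * (-3)
                   = -0.3690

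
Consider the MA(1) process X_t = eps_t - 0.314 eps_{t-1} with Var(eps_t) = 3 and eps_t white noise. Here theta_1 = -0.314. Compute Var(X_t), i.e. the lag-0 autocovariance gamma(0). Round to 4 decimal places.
\gamma(0) = 3.2958

For an MA(q) process X_t = eps_t + sum_i theta_i eps_{t-i} with
Var(eps_t) = sigma^2, the variance is
  gamma(0) = sigma^2 * (1 + sum_i theta_i^2).
  sum_i theta_i^2 = (-0.314)^2 = 0.098596.
  gamma(0) = 3 * (1 + 0.098596) = 3 * 1.098596 = 3.295788, which rounds to 3.2958.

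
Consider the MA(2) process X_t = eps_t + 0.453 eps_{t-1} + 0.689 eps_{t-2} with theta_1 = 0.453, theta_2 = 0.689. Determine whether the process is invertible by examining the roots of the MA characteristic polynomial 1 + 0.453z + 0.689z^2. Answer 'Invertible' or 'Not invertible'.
\text{Invertible}

The MA(q) characteristic polynomial is P(z) = 1 + 0.453z + 0.689z^2.
Invertibility requires all roots to lie outside the unit circle, i.e. |z| > 1 for every root.
Set 1 + (0.453) z + (0.689) z^2 = 0, i.e. a z^2 + b z + c = 0 with a = 0.689, b = 0.453, c = 1.
Discriminant D = b^2 - 4ac = (0.453)^2 - 4*(0.689)*1 = 0.205209 - (2.756) = -2.550791.
D < 0, so the roots are the complex-conjugate pair z = (-b +/- i sqrt(-D)) / (2a) = -0.3287 +/- 1.159i.
For a conjugate pair |z|^2 = z * conj(z) = (product of roots) = c/a = 1/(0.689) = 1.451379, so |z| = sqrt(1.451379) = 1.2047 for both roots.
Moduli of all roots: 1.2047, 1.2047.
All moduli strictly greater than 1? Yes.
Verdict: Invertible.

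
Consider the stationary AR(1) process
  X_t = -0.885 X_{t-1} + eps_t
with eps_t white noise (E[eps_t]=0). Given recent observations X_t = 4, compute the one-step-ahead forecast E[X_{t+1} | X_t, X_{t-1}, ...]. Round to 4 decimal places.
E[X_{t+1} \mid \mathcal F_t] = -3.5400

For an AR(p) model X_t = c + sum_i phi_i X_{t-i} + eps_t, the
one-step-ahead conditional mean is
  E[X_{t+1} | X_t, ...] = c + sum_i phi_i X_{t+1-i}.
Substitute known values:
  E[X_{t+1} | ...] = (-0.885) * (4)
                   = -3.5400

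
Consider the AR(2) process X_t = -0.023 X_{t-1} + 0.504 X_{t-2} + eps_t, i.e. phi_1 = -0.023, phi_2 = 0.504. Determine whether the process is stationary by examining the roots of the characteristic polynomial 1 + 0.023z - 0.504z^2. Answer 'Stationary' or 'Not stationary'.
\text{Stationary}

The AR(p) characteristic polynomial is P(z) = 1 + 0.023z - 0.504z^2.
Stationarity requires all roots to lie outside the unit circle, i.e. |z| > 1 for every root.
Set 1 + (0.023) z + (-0.504) z^2 = 0, i.e. a z^2 + b z + c = 0 with a = -0.504, b = 0.023, c = 1.
Discriminant D = b^2 - 4ac = (0.023)^2 - 4*(-0.504)*1 = 0.000529 - (-2.016) = 2.016529.
D >= 0, so the roots are real: z = (-b +/- sqrt(D)) / (2a) = (-0.023 +/- 1.420045) / (-1.008).
  z_1 = (-0.023 + 1.420045) / (-1.008) = -1.386,   |z_1| = 1.386.
  z_2 = (-0.023 - 1.420045) / (-1.008) = 1.4316,   |z_2| = 1.4316.
Moduli of all roots: 1.3860, 1.4316.
All moduli strictly greater than 1? Yes.
Verdict: Stationary.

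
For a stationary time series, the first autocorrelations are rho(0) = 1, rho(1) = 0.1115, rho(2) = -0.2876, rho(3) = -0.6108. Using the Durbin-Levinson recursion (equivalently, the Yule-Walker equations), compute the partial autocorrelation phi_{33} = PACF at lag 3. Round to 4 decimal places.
\phi_{33} = -0.5970

The PACF at lag k is phi_{kk}, the last component of the solution
to the Yule-Walker system G_k phi = r_k where
  (G_k)_{ij} = rho(|i - j|), (r_k)_i = rho(i), i,j = 1..k.
Equivalently, Durbin-Levinson gives phi_{kk} iteratively:
  phi_{11} = rho(1)
  phi_{kk} = [rho(k) - sum_{j=1..k-1} phi_{k-1,j} rho(k-j)]
            / [1 - sum_{j=1..k-1} phi_{k-1,j} rho(j)],
  phi_{k,j} = phi_{k-1,j} - phi_{kk} phi_{k-1,k-j},  j = 1..k-1.
Step k = 1:
  phi_11 = rho(1) = 0.1115.
Step k = 2:
  phi_22 = [rho(2) - phi_11 rho(1)] / [1 - phi_11 rho(1)] = [-0.2876 - (0.1115)(0.1115)] / [1 - (0.1115)(0.1115)]
         = -0.30003225 / 0.98756775 = -0.303809.
  Update: phi_21 = phi_11 - phi_22 phi_11 = 0.1115 - (-0.303809)(0.1115) = 0.145375.
Step k = 3:
  phi_33 = [rho(3) - phi_21 rho(2) - phi_22 rho(1)] / [1 - phi_21 rho(1) - phi_22 rho(2)]
    numerator   = -0.6108 - (0.145375)(-0.2876) - (-0.303809)(0.1115) = -0.53511549
    denominator = 1 - (0.145375)(0.1115) - (-0.303809)(-0.2876) = 0.89641517
  phi_33 = -0.53511549 / 0.89641517 = -0.597.
Therefore phi_{33} = -0.5970.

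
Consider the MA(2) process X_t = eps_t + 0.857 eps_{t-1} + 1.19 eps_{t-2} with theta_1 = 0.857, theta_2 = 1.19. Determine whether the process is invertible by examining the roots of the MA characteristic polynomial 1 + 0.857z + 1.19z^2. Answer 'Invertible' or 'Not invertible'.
\text{Not invertible}

The MA(q) characteristic polynomial is P(z) = 1 + 0.857z + 1.19z^2.
Invertibility requires all roots to lie outside the unit circle, i.e. |z| > 1 for every root.
Set 1 + (0.857) z + (1.19) z^2 = 0, i.e. a z^2 + b z + c = 0 with a = 1.19, b = 0.857, c = 1.
Discriminant D = b^2 - 4ac = (0.857)^2 - 4*(1.19)*1 = 0.734449 - (4.76) = -4.025551.
D < 0, so the roots are the complex-conjugate pair z = (-b +/- i sqrt(-D)) / (2a) = -0.3601 +/- 0.843i.
For a conjugate pair |z|^2 = z * conj(z) = (product of roots) = c/a = 1/(1.19) = 0.840336, so |z| = sqrt(0.840336) = 0.9167 for both roots.
Moduli of all roots: 0.9167, 0.9167.
All moduli strictly greater than 1? No.
Verdict: Not invertible.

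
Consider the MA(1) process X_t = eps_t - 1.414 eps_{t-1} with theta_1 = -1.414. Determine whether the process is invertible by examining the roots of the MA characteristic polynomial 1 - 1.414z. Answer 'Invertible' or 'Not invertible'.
\text{Not invertible}

The MA(q) characteristic polynomial is P(z) = 1 - 1.414z.
Invertibility requires all roots to lie outside the unit circle, i.e. |z| > 1 for every root.
This is linear in z: 1 + (-1.414) z = 0  =>  z = -1/(-1.414) = 0.707214,  |z| = 0.707214.
Moduli of all roots: 0.7072.
All moduli strictly greater than 1? No.
Verdict: Not invertible.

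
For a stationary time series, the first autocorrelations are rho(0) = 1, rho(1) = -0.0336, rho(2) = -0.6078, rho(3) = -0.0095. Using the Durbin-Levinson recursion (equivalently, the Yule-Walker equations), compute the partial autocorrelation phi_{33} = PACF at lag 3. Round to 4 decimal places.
\phi_{33} = -0.1001

The PACF at lag k is phi_{kk}, the last component of the solution
to the Yule-Walker system G_k phi = r_k where
  (G_k)_{ij} = rho(|i - j|), (r_k)_i = rho(i), i,j = 1..k.
Equivalently, Durbin-Levinson gives phi_{kk} iteratively:
  phi_{11} = rho(1)
  phi_{kk} = [rho(k) - sum_{j=1..k-1} phi_{k-1,j} rho(k-j)]
            / [1 - sum_{j=1..k-1} phi_{k-1,j} rho(j)],
  phi_{k,j} = phi_{k-1,j} - phi_{kk} phi_{k-1,k-j},  j = 1..k-1.
Step k = 1:
  phi_11 = rho(1) = -0.0336.
Step k = 2:
  phi_22 = [rho(2) - phi_11 rho(1)] / [1 - phi_11 rho(1)] = [-0.6078 - (-0.0336)(-0.0336)] / [1 - (-0.0336)(-0.0336)]
         = -0.60892896 / 0.99887104 = -0.609617.
  Update: phi_21 = phi_11 - phi_22 phi_11 = -0.0336 - (-0.609617)(-0.0336) = -0.054083.
Step k = 3:
  phi_33 = [rho(3) - phi_21 rho(2) - phi_22 rho(1)] / [1 - phi_21 rho(1) - phi_22 rho(2)]
    numerator   = -0.0095 - (-0.054083)(-0.6078) - (-0.609617)(-0.0336) = -0.06285487
    denominator = 1 - (-0.054083)(-0.0336) - (-0.609617)(-0.6078) = 0.62765748
  phi_33 = -0.06285487 / 0.62765748 = -0.1001.
Therefore phi_{33} = -0.1001.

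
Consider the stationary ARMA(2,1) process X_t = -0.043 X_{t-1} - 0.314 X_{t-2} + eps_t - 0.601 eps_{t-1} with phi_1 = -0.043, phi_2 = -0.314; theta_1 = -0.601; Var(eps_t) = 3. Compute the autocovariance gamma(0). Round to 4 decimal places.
\gamma(0) = 4.6662

Multiply the model equation by X_{t-k} and take expectations. With theta_0 = psi_0 = 1 and psi_j the MA(infinity) weights, this gives
  gamma(k) - sum_i phi_i gamma(k-i) = c_k,
  c_k = sigma^2 * sum_{j=k..q} theta_j psi_{j-k}   (c_k = 0 for k > q),
using gamma(-m) = gamma(m).
psi-weights needed (psi_j = theta_j + sum_i phi_i psi_{j-i}):
  psi_1 = theta_1 + phi_1 = -0.601 + (-0.043) = -0.644
Right-hand sides:
  c_0 = sigma^2 (1 + theta_1 psi_1) = 3 * (1 + (-0.601)(-0.644)) = 3 * 1.387044 = 4.161132
  c_1 = sigma^2 theta_1 = 3 * (-0.601) = -1.803
  c_2 = 0
Equations for k = 0, 1, 2 (AR order 2, c_2 = 0):
  (E0) gamma(0) = phi_1 gamma(1) + phi_2 gamma(2) + c_0
  (E1) gamma(1) = phi_1 gamma(0) + phi_2 gamma(1) + c_1
  (E2) gamma(2) = phi_1 gamma(1) + phi_2 gamma(0)
From (E1): gamma(1) = A gamma(0) + B with
  A = phi_1 / (1 - phi_2) = -0.043 / 1.314 = -0.032725,   B = c_1 / (1 - phi_2) = -1.803 / 1.314 = -1.372146.
Insert (E2) into (E0): gamma(0) (1 - phi_2^2) = phi_1 (1 + phi_2) gamma(1) + c_0.
  phi_1 (1 + phi_2) = (-0.043)(0.686) = -0.029498,   1 - phi_2^2 = 0.901404.
Replace gamma(1) by A gamma(0) + B and collect gamma(0):
  gamma(0) [0.901404 - (-0.029498)(-0.032725)] = (-0.029498)(-1.372146) + 4.161132
  gamma(0) * 0.900439 = 4.201608
  gamma(0) = 4.201608 / 0.900439 = 4.666178.
Therefore gamma(0) = 4.6662 (to 4 decimal places).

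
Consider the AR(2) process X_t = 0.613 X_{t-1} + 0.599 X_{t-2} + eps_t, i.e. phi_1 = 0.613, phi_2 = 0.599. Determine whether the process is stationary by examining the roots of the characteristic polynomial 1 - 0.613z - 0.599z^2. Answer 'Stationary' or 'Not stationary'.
\text{Not stationary}

The AR(p) characteristic polynomial is P(z) = 1 - 0.613z - 0.599z^2.
Stationarity requires all roots to lie outside the unit circle, i.e. |z| > 1 for every root.
Set 1 + (-0.613) z + (-0.599) z^2 = 0, i.e. a z^2 + b z + c = 0 with a = -0.599, b = -0.613, c = 1.
Discriminant D = b^2 - 4ac = (-0.613)^2 - 4*(-0.599)*1 = 0.375769 - (-2.396) = 2.771769.
D >= 0, so the roots are real: z = (-b +/- sqrt(D)) / (2a) = (0.613 +/- 1.664863) / (-1.198).
  z_1 = (0.613 + 1.664863) / (-1.198) = -1.9014,   |z_1| = 1.9014.
  z_2 = (0.613 - 1.664863) / (-1.198) = 0.878,   |z_2| = 0.878.
Moduli of all roots: 1.9014, 0.8780.
All moduli strictly greater than 1? No.
Verdict: Not stationary.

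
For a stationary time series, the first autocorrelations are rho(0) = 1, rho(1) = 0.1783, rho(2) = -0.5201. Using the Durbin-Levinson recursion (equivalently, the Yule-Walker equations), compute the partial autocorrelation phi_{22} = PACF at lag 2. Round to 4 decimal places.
\phi_{22} = -0.5700

The PACF at lag k is phi_{kk}, the last component of the solution
to the Yule-Walker system G_k phi = r_k where
  (G_k)_{ij} = rho(|i - j|), (r_k)_i = rho(i), i,j = 1..k.
Equivalently, Durbin-Levinson gives phi_{kk} iteratively:
  phi_{11} = rho(1)
  phi_{kk} = [rho(k) - sum_{j=1..k-1} phi_{k-1,j} rho(k-j)]
            / [1 - sum_{j=1..k-1} phi_{k-1,j} rho(j)],
  phi_{k,j} = phi_{k-1,j} - phi_{kk} phi_{k-1,k-j},  j = 1..k-1.
Step k = 1:
  phi_11 = rho(1) = 0.1783.
Step k = 2:
  phi_22 = [rho(2) - phi_11 rho(1)] / [1 - phi_11 rho(1)] = [-0.5201 - (0.1783)(0.1783)] / [1 - (0.1783)(0.1783)]
         = -0.55189089 / 0.96820911 = -0.57.
Therefore phi_{22} = -0.5700.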